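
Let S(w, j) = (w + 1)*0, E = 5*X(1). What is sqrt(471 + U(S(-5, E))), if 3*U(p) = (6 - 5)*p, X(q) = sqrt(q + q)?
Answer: sqrt(471) ≈ 21.703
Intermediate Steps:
X(q) = sqrt(2)*sqrt(q) (X(q) = sqrt(2*q) = sqrt(2)*sqrt(q))
E = 5*sqrt(2) (E = 5*(sqrt(2)*sqrt(1)) = 5*(sqrt(2)*1) = 5*sqrt(2) ≈ 7.0711)
S(w, j) = 0 (S(w, j) = (1 + w)*0 = 0)
U(p) = p/3 (U(p) = ((6 - 5)*p)/3 = (1*p)/3 = p/3)
sqrt(471 + U(S(-5, E))) = sqrt(471 + (1/3)*0) = sqrt(471 + 0) = sqrt(471)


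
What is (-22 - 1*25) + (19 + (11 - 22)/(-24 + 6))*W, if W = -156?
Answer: -9319/3 ≈ -3106.3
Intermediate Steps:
(-22 - 1*25) + (19 + (11 - 22)/(-24 + 6))*W = (-22 - 1*25) + (19 + (11 - 22)/(-24 + 6))*(-156) = (-22 - 25) + (19 - 11/(-18))*(-156) = -47 + (19 - 11*(-1/18))*(-156) = -47 + (19 + 11/18)*(-156) = -47 + (353/18)*(-156) = -47 - 9178/3 = -9319/3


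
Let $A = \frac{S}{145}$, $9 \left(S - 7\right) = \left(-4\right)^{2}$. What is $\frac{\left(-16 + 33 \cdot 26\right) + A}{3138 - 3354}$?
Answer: $- \frac{1098889}{281880} \approx -3.8984$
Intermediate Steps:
$S = \frac{79}{9}$ ($S = 7 + \frac{\left(-4\right)^{2}}{9} = 7 + \frac{1}{9} \cdot 16 = 7 + \frac{16}{9} = \frac{79}{9} \approx 8.7778$)
$A = \frac{79}{1305}$ ($A = \frac{79}{9 \cdot 145} = \frac{79}{9} \cdot \frac{1}{145} = \frac{79}{1305} \approx 0.060536$)
$\frac{\left(-16 + 33 \cdot 26\right) + A}{3138 - 3354} = \frac{\left(-16 + 33 \cdot 26\right) + \frac{79}{1305}}{3138 - 3354} = \frac{\left(-16 + 858\right) + \frac{79}{1305}}{3138 - 3354} = \frac{842 + \frac{79}{1305}}{-216} = \frac{1098889}{1305} \left(- \frac{1}{216}\right) = - \frac{1098889}{281880}$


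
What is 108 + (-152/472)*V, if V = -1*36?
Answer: 7056/59 ≈ 119.59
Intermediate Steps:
V = -36
108 + (-152/472)*V = 108 - 152/472*(-36) = 108 - 152*1/472*(-36) = 108 - 19/59*(-36) = 108 + 684/59 = 7056/59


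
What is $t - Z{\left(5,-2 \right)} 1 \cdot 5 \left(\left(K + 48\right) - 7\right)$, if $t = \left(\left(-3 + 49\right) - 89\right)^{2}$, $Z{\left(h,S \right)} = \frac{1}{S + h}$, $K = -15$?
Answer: $\frac{5417}{3} \approx 1805.7$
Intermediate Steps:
$t = 1849$ ($t = \left(46 - 89\right)^{2} = \left(-43\right)^{2} = 1849$)
$t - Z{\left(5,-2 \right)} 1 \cdot 5 \left(\left(K + 48\right) - 7\right) = 1849 - \frac{1}{-2 + 5} \cdot 1 \cdot 5 \left(\left(-15 + 48\right) - 7\right) = 1849 - \frac{1}{3} \cdot 1 \cdot 5 \left(33 - 7\right) = 1849 - \frac{1}{3} \cdot 1 \cdot 5 \cdot 26 = 1849 - \frac{1}{3} \cdot 5 \cdot 26 = 1849 - \frac{5}{3} \cdot 26 = 1849 - \frac{130}{3} = \frac{5417}{3}$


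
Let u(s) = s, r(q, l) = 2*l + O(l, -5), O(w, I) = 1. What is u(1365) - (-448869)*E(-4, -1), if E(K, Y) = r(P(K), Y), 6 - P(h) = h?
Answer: -447504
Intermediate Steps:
P(h) = 6 - h
r(q, l) = 1 + 2*l (r(q, l) = 2*l + 1 = 1 + 2*l)
E(K, Y) = 1 + 2*Y
u(1365) - (-448869)*E(-4, -1) = 1365 - (-448869)*(1 + 2*(-1)) = 1365 - (-448869)*(1 - 2) = 1365 - (-448869)*(-1) = 1365 - 1*448869 = 1365 - 448869 = -447504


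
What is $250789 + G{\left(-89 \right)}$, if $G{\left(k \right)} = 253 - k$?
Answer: $251131$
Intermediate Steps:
$250789 + G{\left(-89 \right)} = 250789 + \left(253 - -89\right) = 250789 + \left(253 + 89\right) = 250789 + 342 = 251131$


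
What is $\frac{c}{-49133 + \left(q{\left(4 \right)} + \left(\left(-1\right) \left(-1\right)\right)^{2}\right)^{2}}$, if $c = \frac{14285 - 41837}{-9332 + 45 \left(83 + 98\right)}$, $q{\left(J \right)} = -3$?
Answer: $- \frac{27552}{58316123} \approx -0.00047246$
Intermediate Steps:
$c = \frac{27552}{1187}$ ($c = - \frac{27552}{-9332 + 45 \cdot 181} = - \frac{27552}{-9332 + 8145} = - \frac{27552}{-1187} = \left(-27552\right) \left(- \frac{1}{1187}\right) = \frac{27552}{1187} \approx 23.211$)
$\frac{c}{-49133 + \left(q{\left(4 \right)} + \left(\left(-1\right) \left(-1\right)\right)^{2}\right)^{2}} = \frac{27552}{1187 \left(-49133 + \left(-3 + \left(\left(-1\right) \left(-1\right)\right)^{2}\right)^{2}\right)} = \frac{27552}{1187 \left(-49133 + \left(-3 + 1^{2}\right)^{2}\right)} = \frac{27552}{1187 \left(-49133 + \left(-3 + 1\right)^{2}\right)} = \frac{27552}{1187 \left(-49133 + \left(-2\right)^{2}\right)} = \frac{27552}{1187 \left(-49133 + 4\right)} = \frac{27552}{1187 \left(-49129\right)} = \frac{27552}{1187} \left(- \frac{1}{49129}\right) = - \frac{27552}{58316123}$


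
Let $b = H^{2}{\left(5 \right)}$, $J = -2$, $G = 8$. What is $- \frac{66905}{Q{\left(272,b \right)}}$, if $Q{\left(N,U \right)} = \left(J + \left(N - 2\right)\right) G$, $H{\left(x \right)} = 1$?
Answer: $- \frac{66905}{2144} \approx -31.206$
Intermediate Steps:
$b = 1$ ($b = 1^{2} = 1$)
$Q{\left(N,U \right)} = -32 + 8 N$ ($Q{\left(N,U \right)} = \left(-2 + \left(N - 2\right)\right) 8 = \left(-2 + \left(-2 + N\right)\right) 8 = \left(-4 + N\right) 8 = -32 + 8 N$)
$- \frac{66905}{Q{\left(272,b \right)}} = - \frac{66905}{-32 + 8 \cdot 272} = - \frac{66905}{-32 + 2176} = - \frac{66905}{2144}$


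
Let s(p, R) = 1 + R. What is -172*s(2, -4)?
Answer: 516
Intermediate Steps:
-172*s(2, -4) = -172*(1 - 4) = -172*(-3) = 516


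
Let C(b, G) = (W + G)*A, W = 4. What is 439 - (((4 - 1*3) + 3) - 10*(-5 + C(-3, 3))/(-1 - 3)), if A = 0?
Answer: 895/2 ≈ 447.50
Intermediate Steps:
C(b, G) = 0 (C(b, G) = (4 + G)*0 = 0)
439 - (((4 - 1*3) + 3) - 10*(-5 + C(-3, 3))/(-1 - 3)) = 439 - (((4 - 1*3) + 3) - 10*(-5 + 0)/(-1 - 3)) = 439 - (((4 - 3) + 3) - (-50)/(-4)) = 439 - ((1 + 3) - (-50)*(-1)/4) = 439 - (4 - 10*5/4) = 439 - (4 - 25/2) = 439 - 1*(-17/2) = 439 + 17/2 = 895/2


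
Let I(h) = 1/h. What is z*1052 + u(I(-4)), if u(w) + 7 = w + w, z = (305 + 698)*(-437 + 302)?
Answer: -284892135/2 ≈ -1.4245e+8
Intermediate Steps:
z = -135405 (z = 1003*(-135) = -135405)
u(w) = -7 + 2*w (u(w) = -7 + (w + w) = -7 + 2*w)
z*1052 + u(I(-4)) = -135405*1052 + (-7 + 2/(-4)) = -142446060 + (-7 + 2*(-¼)) = -142446060 + (-7 - ½) = -142446060 - 15/2 = -284892135/2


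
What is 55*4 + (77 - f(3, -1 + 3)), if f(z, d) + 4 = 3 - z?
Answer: 301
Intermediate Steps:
f(z, d) = -1 - z (f(z, d) = -4 + (3 - z) = -1 - z)
55*4 + (77 - f(3, -1 + 3)) = 55*4 + (77 - (-1 - 1*3)) = 220 + (77 - (-1 - 3)) = 220 + (77 - 1*(-4)) = 220 + (77 + 4) = 220 + 81 = 301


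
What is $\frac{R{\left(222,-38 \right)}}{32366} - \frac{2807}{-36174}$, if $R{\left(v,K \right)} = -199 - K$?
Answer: $\frac{21256837}{292701921} \approx 0.072623$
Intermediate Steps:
$\frac{R{\left(222,-38 \right)}}{32366} - \frac{2807}{-36174} = \frac{-199 - -38}{32366} - \frac{2807}{-36174} = \left(-199 + 38\right) \frac{1}{32366} - - \frac{2807}{36174} = \left(-161\right) \frac{1}{32366} + \frac{2807}{36174} = - \frac{161}{32366} + \frac{2807}{36174} = \frac{21256837}{292701921}$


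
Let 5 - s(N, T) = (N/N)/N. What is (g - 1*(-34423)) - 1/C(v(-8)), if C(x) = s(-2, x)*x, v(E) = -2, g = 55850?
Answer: 993004/11 ≈ 90273.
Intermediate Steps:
s(N, T) = 5 - 1/N (s(N, T) = 5 - N/N/N = 5 - 1/N)
C(x) = 11*x/2 (C(x) = (5 - 1/(-2))*x = (5 - 1*(-½))*x = (5 + ½)*x = 11*x/2)
(g - 1*(-34423)) - 1/C(v(-8)) = (55850 - 1*(-34423)) - 1/((11/2)*(-2)) = (55850 + 34423) - 1/(-11) = 90273 - 1*(-1/11) = 90273 + 1/11 = 993004/11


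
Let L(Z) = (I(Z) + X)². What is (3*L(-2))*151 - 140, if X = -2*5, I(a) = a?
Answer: 65092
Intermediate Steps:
X = -10
L(Z) = (-10 + Z)² (L(Z) = (Z - 10)² = (-10 + Z)²)
(3*L(-2))*151 - 140 = (3*(-10 - 2)²)*151 - 140 = (3*(-12)²)*151 - 140 = (3*144)*151 - 140 = 432*151 - 140 = 65232 - 140 = 65092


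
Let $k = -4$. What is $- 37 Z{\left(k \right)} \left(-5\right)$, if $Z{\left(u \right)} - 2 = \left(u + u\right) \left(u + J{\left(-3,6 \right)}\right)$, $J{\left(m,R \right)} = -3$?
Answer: $10730$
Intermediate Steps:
$Z{\left(u \right)} = 2 + 2 u \left(-3 + u\right)$ ($Z{\left(u \right)} = 2 + \left(u + u\right) \left(u - 3\right) = 2 + 2 u \left(-3 + u\right)$)
$- 37 Z{\left(k \right)} \left(-5\right) = - 37 \left(2 - -24 + 2 \left(-4\right)^{2}\right) \left(-5\right) = - 37 \left(2 + 24 + 2 \cdot 16\right) \left(-5\right) = - 37 \left(2 + 24 + 32\right) \left(-5\right) = \left(-37\right) 58 \left(-5\right) = \left(-2146\right) \left(-5\right) = 10730$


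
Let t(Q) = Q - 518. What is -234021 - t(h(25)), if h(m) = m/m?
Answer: -233504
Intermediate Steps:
h(m) = 1
t(Q) = -518 + Q
-234021 - t(h(25)) = -234021 - (-518 + 1) = -234021 - 1*(-517) = -234021 + 517 = -233504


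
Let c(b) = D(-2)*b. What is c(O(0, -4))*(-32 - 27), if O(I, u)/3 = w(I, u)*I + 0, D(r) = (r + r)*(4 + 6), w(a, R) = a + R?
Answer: 0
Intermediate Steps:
w(a, R) = R + a
D(r) = 20*r (D(r) = (2*r)*10 = 20*r)
O(I, u) = 3*I*(I + u) (O(I, u) = 3*((u + I)*I + 0) = 3*((I + u)*I + 0) = 3*(I*(I + u) + 0) = 3*(I*(I + u)) = 3*I*(I + u))
c(b) = -40*b (c(b) = (20*(-2))*b = -40*b)
c(O(0, -4))*(-32 - 27) = (-120*0*(0 - 4))*(-32 - 27) = -120*0*(-4)*(-59) = -40*0*(-59) = 0*(-59) = 0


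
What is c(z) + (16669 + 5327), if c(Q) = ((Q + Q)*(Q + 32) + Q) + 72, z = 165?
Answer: 87243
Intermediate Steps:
c(Q) = 72 + Q + 2*Q*(32 + Q) (c(Q) = ((2*Q)*(32 + Q) + Q) + 72 = (2*Q*(32 + Q) + Q) + 72 = (Q + 2*Q*(32 + Q)) + 72 = 72 + Q + 2*Q*(32 + Q))
c(z) + (16669 + 5327) = (72 + 2*165² + 65*165) + (16669 + 5327) = (72 + 2*27225 + 10725) + 21996 = (72 + 54450 + 10725) + 21996 = 65247 + 21996 = 87243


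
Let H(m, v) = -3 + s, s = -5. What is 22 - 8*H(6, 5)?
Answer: 86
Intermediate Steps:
H(m, v) = -8 (H(m, v) = -3 - 5 = -8)
22 - 8*H(6, 5) = 22 - 8*(-8) = 22 + 64 = 86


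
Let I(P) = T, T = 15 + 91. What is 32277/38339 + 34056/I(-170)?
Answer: 93506739/290281 ≈ 322.13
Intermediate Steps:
T = 106
I(P) = 106
32277/38339 + 34056/I(-170) = 32277/38339 + 34056/106 = 32277*(1/38339) + 34056*(1/106) = 4611/5477 + 17028/53 = 93506739/290281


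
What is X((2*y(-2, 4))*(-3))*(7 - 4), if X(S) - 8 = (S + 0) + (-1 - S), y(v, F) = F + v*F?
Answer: 21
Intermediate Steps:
y(v, F) = F + F*v
X(S) = 7 (X(S) = 8 + ((S + 0) + (-1 - S)) = 8 + (S + (-1 - S)) = 8 - 1 = 7)
X((2*y(-2, 4))*(-3))*(7 - 4) = 7*(7 - 4) = 7*3 = 21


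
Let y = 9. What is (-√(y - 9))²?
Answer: 0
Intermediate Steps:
(-√(y - 9))² = (-√(9 - 9))² = (-√0)² = (-0)² = (-1*0)² = 0² = 0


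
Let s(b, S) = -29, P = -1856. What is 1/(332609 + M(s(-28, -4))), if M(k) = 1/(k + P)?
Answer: 1885/626967964 ≈ 3.0065e-6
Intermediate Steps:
M(k) = 1/(-1856 + k) (M(k) = 1/(k - 1856) = 1/(-1856 + k))
1/(332609 + M(s(-28, -4))) = 1/(332609 + 1/(-1856 - 29)) = 1/(332609 + 1/(-1885)) = 1/(332609 - 1/1885) = 1/(626967964/1885) = 1885/626967964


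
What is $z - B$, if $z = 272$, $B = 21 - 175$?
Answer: $426$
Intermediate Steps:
$B = -154$
$z - B = 272 - -154 = 272 + 154 = 426$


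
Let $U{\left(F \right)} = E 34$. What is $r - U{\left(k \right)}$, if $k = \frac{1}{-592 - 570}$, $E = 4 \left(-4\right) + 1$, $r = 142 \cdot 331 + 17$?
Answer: $47529$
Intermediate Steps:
$r = 47019$ ($r = 47002 + 17 = 47019$)
$E = -15$ ($E = -16 + 1 = -15$)
$k = - \frac{1}{1162}$ ($k = \frac{1}{-1162} = - \frac{1}{1162} \approx -0.00086058$)
$U{\left(F \right)} = -510$ ($U{\left(F \right)} = \left(-15\right) 34 = -510$)
$r - U{\left(k \right)} = 47019 - -510 = 47019 + 510 = 47529$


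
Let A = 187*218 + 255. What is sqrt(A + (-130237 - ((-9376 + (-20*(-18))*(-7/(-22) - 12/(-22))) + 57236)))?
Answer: 2*I*sqrt(4155954)/11 ≈ 370.66*I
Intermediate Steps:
A = 41021 (A = 40766 + 255 = 41021)
sqrt(A + (-130237 - ((-9376 + (-20*(-18))*(-7/(-22) - 12/(-22))) + 57236))) = sqrt(41021 + (-130237 - ((-9376 + (-20*(-18))*(-7/(-22) - 12/(-22))) + 57236))) = sqrt(41021 + (-130237 - ((-9376 + 360*(-7*(-1/22) - 12*(-1/22))) + 57236))) = sqrt(41021 + (-130237 - ((-9376 + 360*(7/22 + 6/11)) + 57236))) = sqrt(41021 + (-130237 - ((-9376 + 360*(19/22)) + 57236))) = sqrt(41021 + (-130237 - ((-9376 + 3420/11) + 57236))) = sqrt(41021 + (-130237 - (-99716/11 + 57236))) = sqrt(41021 + (-130237 - 1*529880/11)) = sqrt(41021 + (-130237 - 529880/11)) = sqrt(41021 - 1962487/11) = sqrt(-1511256/11) = 2*I*sqrt(4155954)/11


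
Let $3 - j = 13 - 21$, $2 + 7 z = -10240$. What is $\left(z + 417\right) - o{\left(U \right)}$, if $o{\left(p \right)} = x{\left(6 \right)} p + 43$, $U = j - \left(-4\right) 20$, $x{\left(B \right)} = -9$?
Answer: $- \frac{1891}{7} \approx -270.14$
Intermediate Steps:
$z = - \frac{10242}{7}$ ($z = - \frac{2}{7} + \frac{1}{7} \left(-10240\right) = - \frac{2}{7} - \frac{10240}{7} = - \frac{10242}{7} \approx -1463.1$)
$j = 11$ ($j = 3 - \left(13 - 21\right) = 3 - -8 = 3 + 8 = 11$)
$U = 91$ ($U = 11 - \left(-4\right) 20 = 11 - -80 = 11 + 80 = 91$)
$o{\left(p \right)} = 43 - 9 p$ ($o{\left(p \right)} = - 9 p + 43 = 43 - 9 p$)
$\left(z + 417\right) - o{\left(U \right)} = \left(- \frac{10242}{7} + 417\right) - \left(43 - 819\right) = - \frac{7323}{7} - \left(43 - 819\right) = - \frac{7323}{7} - -776 = - \frac{7323}{7} + 776 = - \frac{1891}{7}$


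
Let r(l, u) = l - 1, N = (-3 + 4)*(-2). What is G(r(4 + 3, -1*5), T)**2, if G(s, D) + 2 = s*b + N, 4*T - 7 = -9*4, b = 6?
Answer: 1024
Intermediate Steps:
N = -2 (N = 1*(-2) = -2)
T = -29/4 (T = 7/4 + (-9*4)/4 = 7/4 + (1/4)*(-36) = 7/4 - 9 = -29/4 ≈ -7.2500)
r(l, u) = -1 + l
G(s, D) = -4 + 6*s (G(s, D) = -2 + (s*6 - 2) = -2 + (6*s - 2) = -2 + (-2 + 6*s) = -4 + 6*s)
G(r(4 + 3, -1*5), T)**2 = (-4 + 6*(-1 + (4 + 3)))**2 = (-4 + 6*(-1 + 7))**2 = (-4 + 6*6)**2 = (-4 + 36)**2 = 32**2 = 1024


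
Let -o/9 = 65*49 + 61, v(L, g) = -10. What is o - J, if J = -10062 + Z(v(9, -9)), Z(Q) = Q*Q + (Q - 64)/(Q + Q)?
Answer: -192557/10 ≈ -19256.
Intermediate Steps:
Z(Q) = Q² + (-64 + Q)/(2*Q) (Z(Q) = Q² + (-64 + Q)/((2*Q)) = Q² + (-64 + Q)*(1/(2*Q)) = Q² + (-64 + Q)/(2*Q))
o = -29214 (o = -9*(65*49 + 61) = -9*(3185 + 61) = -9*3246 = -29214)
J = -99583/10 (J = -10062 + (-32 + (-10)³ + (½)*(-10))/(-10) = -10062 - (-32 - 1000 - 5)/10 = -10062 - ⅒*(-1037) = -10062 + 1037/10 = -99583/10 ≈ -9958.3)
o - J = -29214 - 1*(-99583/10) = -29214 + 99583/10 = -192557/10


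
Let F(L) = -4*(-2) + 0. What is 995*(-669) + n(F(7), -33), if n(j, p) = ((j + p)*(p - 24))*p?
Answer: -712680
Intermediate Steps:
F(L) = 8 (F(L) = 8 + 0 = 8)
n(j, p) = p*(-24 + p)*(j + p) (n(j, p) = ((j + p)*(-24 + p))*p = ((-24 + p)*(j + p))*p = p*(-24 + p)*(j + p))
995*(-669) + n(F(7), -33) = 995*(-669) - 33*((-33)**2 - 24*8 - 24*(-33) + 8*(-33)) = -665655 - 33*(1089 - 192 + 792 - 264) = -665655 - 33*1425 = -665655 - 47025 = -712680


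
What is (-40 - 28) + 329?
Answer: 261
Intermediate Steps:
(-40 - 28) + 329 = -68 + 329 = 261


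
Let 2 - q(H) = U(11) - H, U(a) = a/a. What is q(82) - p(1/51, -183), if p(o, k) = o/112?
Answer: 474095/5712 ≈ 83.000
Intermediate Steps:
p(o, k) = o/112 (p(o, k) = o*(1/112) = o/112)
U(a) = 1
q(H) = 1 + H (q(H) = 2 - (1 - H) = 2 + (-1 + H) = 1 + H)
q(82) - p(1/51, -183) = (1 + 82) - 1/(112*51) = 83 - 1/(112*51) = 83 - 1*1/5712 = 83 - 1/5712 = 474095/5712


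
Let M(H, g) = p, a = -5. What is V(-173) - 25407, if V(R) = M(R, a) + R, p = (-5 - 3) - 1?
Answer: -25589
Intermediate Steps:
p = -9 (p = -8 - 1 = -9)
M(H, g) = -9
V(R) = -9 + R
V(-173) - 25407 = (-9 - 173) - 25407 = -182 - 25407 = -25589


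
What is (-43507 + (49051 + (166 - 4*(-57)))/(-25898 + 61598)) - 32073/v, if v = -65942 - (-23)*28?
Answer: -3380549113483/77704620 ≈ -43505.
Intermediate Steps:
v = -65298 (v = -65942 - 1*(-644) = -65942 + 644 = -65298)
(-43507 + (49051 + (166 - 4*(-57)))/(-25898 + 61598)) - 32073/v = (-43507 + (49051 + (166 - 4*(-57)))/(-25898 + 61598)) - 32073/(-65298) = (-43507 + (49051 + (166 + 228))/35700) - 32073*(-1/65298) = (-43507 + (49051 + 394)*(1/35700)) + 10691/21766 = (-43507 + 49445*(1/35700)) + 10691/21766 = (-43507 + 9889/7140) + 10691/21766 = -310630091/7140 + 10691/21766 = -3380549113483/77704620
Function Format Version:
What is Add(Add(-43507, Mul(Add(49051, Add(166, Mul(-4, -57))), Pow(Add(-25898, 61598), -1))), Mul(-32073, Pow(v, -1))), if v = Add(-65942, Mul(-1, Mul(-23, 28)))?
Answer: Rational(-3380549113483, 77704620) ≈ -43505.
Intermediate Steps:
v = -65298 (v = Add(-65942, Mul(-1, -644)) = Add(-65942, 644) = -65298)
Add(Add(-43507, Mul(Add(49051, Add(166, Mul(-4, -57))), Pow(Add(-25898, 61598), -1))), Mul(-32073, Pow(v, -1))) = Add(Add(-43507, Mul(Add(49051, Add(166, Mul(-4, -57))), Pow(Add(-25898, 61598), -1))), Mul(-32073, Pow(-65298, -1))) = Add(Add(-43507, Mul(Add(49051, Add(166, 228)), Pow(35700, -1))), Mul(-32073, Rational(-1, 65298))) = Add(Add(-43507, Mul(Add(49051, 394), Rational(1, 35700))), Rational(10691, 21766)) = Add(Add(-43507, Mul(49445, Rational(1, 35700))), Rational(10691, 21766)) = Add(Add(-43507, Rational(9889, 7140)), Rational(10691, 21766)) = Add(Rational(-310630091, 7140), Rational(10691, 21766)) = Rational(-3380549113483, 77704620)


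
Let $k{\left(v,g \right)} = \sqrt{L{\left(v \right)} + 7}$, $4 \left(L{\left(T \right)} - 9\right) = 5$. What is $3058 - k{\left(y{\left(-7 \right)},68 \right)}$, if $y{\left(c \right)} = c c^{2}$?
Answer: $3058 - \frac{\sqrt{69}}{2} \approx 3053.8$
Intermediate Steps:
$y{\left(c \right)} = c^{3}$
$L{\left(T \right)} = \frac{41}{4}$ ($L{\left(T \right)} = 9 + \frac{1}{4} \cdot 5 = 9 + \frac{5}{4} = \frac{41}{4}$)
$k{\left(v,g \right)} = \frac{\sqrt{69}}{2}$ ($k{\left(v,g \right)} = \sqrt{\frac{41}{4} + 7} = \sqrt{\frac{69}{4}} = \frac{\sqrt{69}}{2}$)
$3058 - k{\left(y{\left(-7 \right)},68 \right)} = 3058 - \frac{\sqrt{69}}{2}$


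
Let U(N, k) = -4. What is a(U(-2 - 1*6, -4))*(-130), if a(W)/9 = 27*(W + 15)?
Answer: -347490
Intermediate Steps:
a(W) = 3645 + 243*W (a(W) = 9*(27*(W + 15)) = 9*(27*(15 + W)) = 9*(405 + 27*W) = 3645 + 243*W)
a(U(-2 - 1*6, -4))*(-130) = (3645 + 243*(-4))*(-130) = (3645 - 972)*(-130) = 2673*(-130) = -347490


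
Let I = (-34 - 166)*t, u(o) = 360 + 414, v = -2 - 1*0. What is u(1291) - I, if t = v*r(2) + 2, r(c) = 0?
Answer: 1174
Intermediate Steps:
v = -2 (v = -2 + 0 = -2)
u(o) = 774
t = 2 (t = -2*0 + 2 = 0 + 2 = 2)
I = -400 (I = (-34 - 166)*2 = -200*2 = -400)
u(1291) - I = 774 - 1*(-400) = 774 + 400 = 1174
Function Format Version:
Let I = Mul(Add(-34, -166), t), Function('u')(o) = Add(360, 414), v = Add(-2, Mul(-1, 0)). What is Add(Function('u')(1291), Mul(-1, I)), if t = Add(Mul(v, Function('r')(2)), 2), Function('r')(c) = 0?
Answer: 1174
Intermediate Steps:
v = -2 (v = Add(-2, 0) = -2)
Function('u')(o) = 774
t = 2 (t = Add(Mul(-2, 0), 2) = Add(0, 2) = 2)
I = -400 (I = Mul(Add(-34, -166), 2) = Mul(-200, 2) = -400)
Add(Function('u')(1291), Mul(-1, I)) = Add(774, Mul(-1, -400)) = Add(774, 400) = 1174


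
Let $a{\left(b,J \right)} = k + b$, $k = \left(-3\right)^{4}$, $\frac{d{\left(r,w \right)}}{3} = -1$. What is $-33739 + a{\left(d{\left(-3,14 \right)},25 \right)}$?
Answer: $-33661$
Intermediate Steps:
$d{\left(r,w \right)} = -3$ ($d{\left(r,w \right)} = 3 \left(-1\right) = -3$)
$k = 81$
$a{\left(b,J \right)} = 81 + b$
$-33739 + a{\left(d{\left(-3,14 \right)},25 \right)} = -33739 + \left(81 - 3\right) = -33739 + 78 = -33661$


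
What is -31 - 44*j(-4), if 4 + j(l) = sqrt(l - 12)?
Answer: 145 - 176*I ≈ 145.0 - 176.0*I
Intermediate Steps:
j(l) = -4 + sqrt(-12 + l) (j(l) = -4 + sqrt(l - 12) = -4 + sqrt(-12 + l))
-31 - 44*j(-4) = -31 - 44*(-4 + sqrt(-12 - 4)) = -31 - 44*(-4 + sqrt(-16)) = -31 - 44*(-4 + 4*I) = -31 + (176 - 176*I) = 145 - 176*I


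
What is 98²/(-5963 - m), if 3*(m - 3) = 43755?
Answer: -9604/20551 ≈ -0.46733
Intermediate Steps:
m = 14588 (m = 3 + (⅓)*43755 = 3 + 14585 = 14588)
98²/(-5963 - m) = 98²/(-5963 - 1*14588) = 9604/(-5963 - 14588) = 9604/(-20551) = 9604*(-1/20551) = -9604/20551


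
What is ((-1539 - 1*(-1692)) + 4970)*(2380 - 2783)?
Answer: -2064569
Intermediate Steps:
((-1539 - 1*(-1692)) + 4970)*(2380 - 2783) = ((-1539 + 1692) + 4970)*(-403) = (153 + 4970)*(-403) = 5123*(-403) = -2064569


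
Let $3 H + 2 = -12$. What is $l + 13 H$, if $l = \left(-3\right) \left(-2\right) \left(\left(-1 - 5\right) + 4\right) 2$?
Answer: $- \frac{254}{3} \approx -84.667$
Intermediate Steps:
$H = - \frac{14}{3}$ ($H = - \frac{2}{3} + \frac{1}{3} \left(-12\right) = - \frac{2}{3} - 4 = - \frac{14}{3} \approx -4.6667$)
$l = -24$ ($l = 6 \left(-6 + 4\right) 2 = 6 \left(-2\right) 2 = \left(-12\right) 2 = -24$)
$l + 13 H = -24 + 13 \left(- \frac{14}{3}\right) = -24 - \frac{182}{3} = - \frac{254}{3}$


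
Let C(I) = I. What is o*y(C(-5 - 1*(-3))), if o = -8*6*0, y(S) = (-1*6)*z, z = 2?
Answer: 0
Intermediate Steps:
y(S) = -12 (y(S) = -1*6*2 = -6*2 = -12)
o = 0 (o = -48*0 = 0)
o*y(C(-5 - 1*(-3))) = 0*(-12) = 0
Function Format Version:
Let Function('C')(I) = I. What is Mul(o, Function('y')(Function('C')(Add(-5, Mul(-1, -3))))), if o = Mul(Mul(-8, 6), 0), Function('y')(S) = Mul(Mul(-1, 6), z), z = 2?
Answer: 0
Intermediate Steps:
Function('y')(S) = -12 (Function('y')(S) = Mul(Mul(-1, 6), 2) = Mul(-6, 2) = -12)
o = 0 (o = Mul(-48, 0) = 0)
Mul(o, Function('y')(Function('C')(Add(-5, Mul(-1, -3))))) = Mul(0, -12) = 0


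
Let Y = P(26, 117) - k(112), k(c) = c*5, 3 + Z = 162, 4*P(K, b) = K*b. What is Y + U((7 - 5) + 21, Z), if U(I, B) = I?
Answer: 447/2 ≈ 223.50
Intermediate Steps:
P(K, b) = K*b/4 (P(K, b) = (K*b)/4 = K*b/4)
Z = 159 (Z = -3 + 162 = 159)
k(c) = 5*c
Y = 401/2 (Y = (1/4)*26*117 - 5*112 = 1521/2 - 1*560 = 1521/2 - 560 = 401/2 ≈ 200.50)
Y + U((7 - 5) + 21, Z) = 401/2 + ((7 - 5) + 21) = 401/2 + (2 + 21) = 401/2 + 23 = 447/2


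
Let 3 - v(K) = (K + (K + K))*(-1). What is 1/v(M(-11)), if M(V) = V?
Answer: -1/30 ≈ -0.033333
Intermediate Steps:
v(K) = 3 + 3*K (v(K) = 3 - (K + (K + K))*(-1) = 3 - (K + 2*K)*(-1) = 3 - 3*K*(-1) = 3 - (-3)*K = 3 + 3*K)
1/v(M(-11)) = 1/(3 + 3*(-11)) = 1/(3 - 33) = 1/(-30) = -1/30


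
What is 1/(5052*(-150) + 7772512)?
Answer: 1/7014712 ≈ 1.4256e-7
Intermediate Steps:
1/(5052*(-150) + 7772512) = 1/(-757800 + 7772512) = 1/7014712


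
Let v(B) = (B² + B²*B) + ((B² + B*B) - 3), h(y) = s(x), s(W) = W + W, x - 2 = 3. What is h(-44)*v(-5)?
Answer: -530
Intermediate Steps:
x = 5 (x = 2 + 3 = 5)
s(W) = 2*W
h(y) = 10 (h(y) = 2*5 = 10)
v(B) = -3 + B³ + 3*B² (v(B) = (B² + B³) + ((B² + B²) - 3) = (B² + B³) + (2*B² - 3) = (B² + B³) + (-3 + 2*B²) = -3 + B³ + 3*B²)
h(-44)*v(-5) = 10*(-3 + (-5)³ + 3*(-5)²) = 10*(-3 - 125 + 3*25) = 10*(-3 - 125 + 75) = 10*(-53) = -530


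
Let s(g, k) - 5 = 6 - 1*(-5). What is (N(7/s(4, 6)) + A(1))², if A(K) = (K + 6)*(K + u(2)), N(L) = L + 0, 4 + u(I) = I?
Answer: 11025/256 ≈ 43.066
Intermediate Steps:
s(g, k) = 16 (s(g, k) = 5 + (6 - 1*(-5)) = 5 + (6 + 5) = 5 + 11 = 16)
u(I) = -4 + I
N(L) = L
A(K) = (-2 + K)*(6 + K) (A(K) = (K + 6)*(K + (-4 + 2)) = (6 + K)*(K - 2) = (6 + K)*(-2 + K) = (-2 + K)*(6 + K))
(N(7/s(4, 6)) + A(1))² = (7/16 + (-12 + 1² + 4*1))² = (7*(1/16) + (-12 + 1 + 4))² = (7/16 - 7)² = (-105/16)² = 11025/256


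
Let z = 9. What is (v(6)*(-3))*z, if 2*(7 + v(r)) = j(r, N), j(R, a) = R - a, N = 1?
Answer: 243/2 ≈ 121.50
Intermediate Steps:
v(r) = -15/2 + r/2 (v(r) = -7 + (r - 1*1)/2 = -7 + (r - 1)/2 = -7 + (-1 + r)/2 = -7 + (-½ + r/2) = -15/2 + r/2)
(v(6)*(-3))*z = ((-15/2 + (½)*6)*(-3))*9 = ((-15/2 + 3)*(-3))*9 = -9/2*(-3)*9 = (27/2)*9 = 243/2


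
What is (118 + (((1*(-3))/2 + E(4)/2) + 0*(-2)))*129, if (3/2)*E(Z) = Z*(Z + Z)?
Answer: 32809/2 ≈ 16405.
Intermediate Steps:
E(Z) = 4*Z**2/3 (E(Z) = 2*(Z*(Z + Z))/3 = 2*(Z*(2*Z))/3 = 2*(2*Z**2)/3 = 4*Z**2/3)
(118 + (((1*(-3))/2 + E(4)/2) + 0*(-2)))*129 = (118 + (((1*(-3))/2 + ((4/3)*4**2)/2) + 0*(-2)))*129 = (118 + ((-3*1/2 + ((4/3)*16)*(1/2)) + 0))*129 = (118 + ((-3/2 + (64/3)*(1/2)) + 0))*129 = (118 + ((-3/2 + 32/3) + 0))*129 = (118 + (55/6 + 0))*129 = (118 + 55/6)*129 = (763/6)*129 = 32809/2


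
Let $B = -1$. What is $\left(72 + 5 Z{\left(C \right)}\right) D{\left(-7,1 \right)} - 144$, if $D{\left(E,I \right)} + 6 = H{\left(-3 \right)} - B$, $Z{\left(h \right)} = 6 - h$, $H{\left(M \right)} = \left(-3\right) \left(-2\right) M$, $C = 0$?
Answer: $-2490$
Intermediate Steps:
$H{\left(M \right)} = 6 M$
$D{\left(E,I \right)} = -23$ ($D{\left(E,I \right)} = -6 + \left(6 \left(-3\right) - -1\right) = -6 + \left(-18 + 1\right) = -6 - 17 = -23$)
$\left(72 + 5 Z{\left(C \right)}\right) D{\left(-7,1 \right)} - 144 = \left(72 + 5 \left(6 - 0\right)\right) \left(-23\right) - 144 = \left(72 + 5 \left(6 + 0\right)\right) \left(-23\right) - 144 = \left(72 + 5 \cdot 6\right) \left(-23\right) - 144 = \left(72 + 30\right) \left(-23\right) - 144 = 102 \left(-23\right) - 144 = -2346 - 144 = -2490$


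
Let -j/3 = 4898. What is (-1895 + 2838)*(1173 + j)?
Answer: -12750303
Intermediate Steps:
j = -14694 (j = -3*4898 = -14694)
(-1895 + 2838)*(1173 + j) = (-1895 + 2838)*(1173 - 14694) = 943*(-13521) = -12750303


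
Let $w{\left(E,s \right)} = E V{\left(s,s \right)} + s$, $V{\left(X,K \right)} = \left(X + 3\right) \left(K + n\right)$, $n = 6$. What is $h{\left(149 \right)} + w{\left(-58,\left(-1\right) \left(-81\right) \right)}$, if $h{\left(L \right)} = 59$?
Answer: $-423724$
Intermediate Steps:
$V{\left(X,K \right)} = \left(3 + X\right) \left(6 + K\right)$ ($V{\left(X,K \right)} = \left(X + 3\right) \left(K + 6\right) = \left(3 + X\right) \left(6 + K\right)$)
$w{\left(E,s \right)} = s + E \left(18 + s^{2} + 9 s\right)$ ($w{\left(E,s \right)} = E \left(18 + 3 s + 6 s + s s\right) + s = E \left(18 + 3 s + 6 s + s^{2}\right) + s = E \left(18 + s^{2} + 9 s\right) + s = s + E \left(18 + s^{2} + 9 s\right)$)
$h{\left(149 \right)} + w{\left(-58,\left(-1\right) \left(-81\right) \right)} = 59 - \left(-81 + 58 \left(18 + \left(\left(-1\right) \left(-81\right)\right)^{2} + 9 \left(\left(-1\right) \left(-81\right)\right)\right)\right) = 59 + \left(81 - 58 \left(18 + 81^{2} + 9 \cdot 81\right)\right) = 59 + \left(81 - 58 \left(18 + 6561 + 729\right)\right) = 59 + \left(81 - 423864\right) = 59 - 423783 = -423724$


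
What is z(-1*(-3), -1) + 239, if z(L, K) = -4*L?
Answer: 227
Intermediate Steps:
z(-1*(-3), -1) + 239 = -(-4)*(-3) + 239 = -4*3 + 239 = -12 + 239 = 227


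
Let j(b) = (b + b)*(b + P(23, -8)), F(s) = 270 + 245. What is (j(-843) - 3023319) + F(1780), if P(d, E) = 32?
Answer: -1655458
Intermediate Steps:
F(s) = 515
j(b) = 2*b*(32 + b) (j(b) = (b + b)*(b + 32) = (2*b)*(32 + b) = 2*b*(32 + b))
(j(-843) - 3023319) + F(1780) = (2*(-843)*(32 - 843) - 3023319) + 515 = (2*(-843)*(-811) - 3023319) + 515 = (1367346 - 3023319) + 515 = -1655973 + 515 = -1655458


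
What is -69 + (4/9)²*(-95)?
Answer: -7109/81 ≈ -87.765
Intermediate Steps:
-69 + (4/9)²*(-95) = -69 + (16/81)*(-95) = -69 - 1520/81 = -7109/81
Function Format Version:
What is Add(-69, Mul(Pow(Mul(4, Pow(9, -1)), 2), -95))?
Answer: Rational(-7109, 81) ≈ -87.765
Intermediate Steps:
Add(-69, Mul(Pow(Mul(4, Pow(9, -1)), 2), -95)) = Add(-69, Mul(Pow(Mul(4, Rational(1, 9)), 2), -95)) = Add(-69, Mul(Pow(Rational(4, 9), 2), -95)) = Add(-69, Mul(Rational(16, 81), -95)) = Add(-69, Rational(-1520, 81)) = Rational(-7109, 81)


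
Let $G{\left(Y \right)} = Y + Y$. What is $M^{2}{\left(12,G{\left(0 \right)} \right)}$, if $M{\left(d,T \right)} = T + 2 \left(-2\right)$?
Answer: $16$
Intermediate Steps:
$G{\left(Y \right)} = 2 Y$
$M{\left(d,T \right)} = -4 + T$ ($M{\left(d,T \right)} = T - 4 = -4 + T$)
$M^{2}{\left(12,G{\left(0 \right)} \right)} = \left(-4 + 2 \cdot 0\right)^{2} = \left(-4 + 0\right)^{2} = \left(-4\right)^{2} = 16$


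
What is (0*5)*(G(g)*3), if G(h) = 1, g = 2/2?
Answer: 0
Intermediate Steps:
g = 1 (g = 2*(½) = 1)
(0*5)*(G(g)*3) = (0*5)*(1*3) = 0*3 = 0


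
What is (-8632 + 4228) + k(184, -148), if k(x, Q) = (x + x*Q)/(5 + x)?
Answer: -40924/9 ≈ -4547.1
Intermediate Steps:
k(x, Q) = (x + Q*x)/(5 + x)
(-8632 + 4228) + k(184, -148) = (-8632 + 4228) + 184*(1 - 148)/(5 + 184) = -4404 + 184*(-147)/189 = -4404 + 184*(1/189)*(-147) = -4404 - 1288/9 = -40924/9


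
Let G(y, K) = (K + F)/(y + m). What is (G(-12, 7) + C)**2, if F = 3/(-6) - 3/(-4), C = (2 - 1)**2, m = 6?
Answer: 25/576 ≈ 0.043403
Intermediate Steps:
C = 1 (C = 1**2 = 1)
F = 1/4 (F = 3*(-1/6) - 3*(-1/4) = -1/2 + 3/4 = 1/4 ≈ 0.25000)
G(y, K) = (1/4 + K)/(6 + y) (G(y, K) = (K + 1/4)/(y + 6) = (1/4 + K)/(6 + y))
(G(-12, 7) + C)**2 = ((1/4 + 7)/(6 - 12) + 1)**2 = ((29/4)/(-6) + 1)**2 = (-1/6*29/4 + 1)**2 = (-29/24 + 1)**2 = (-5/24)**2 = 25/576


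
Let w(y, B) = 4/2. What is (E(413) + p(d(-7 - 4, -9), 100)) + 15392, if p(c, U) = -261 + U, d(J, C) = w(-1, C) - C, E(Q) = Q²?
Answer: 185800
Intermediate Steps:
w(y, B) = 2 (w(y, B) = 4*(½) = 2)
d(J, C) = 2 - C
(E(413) + p(d(-7 - 4, -9), 100)) + 15392 = (413² + (-261 + 100)) + 15392 = (170569 - 161) + 15392 = 170408 + 15392 = 185800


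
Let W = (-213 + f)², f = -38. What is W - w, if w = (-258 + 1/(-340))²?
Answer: -412058241/115600 ≈ -3564.5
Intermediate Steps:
w = 7694973841/115600 (w = (-258 - 1/340)² = (-87721/340)² = 7694973841/115600 ≈ 66566.)
W = 63001 (W = (-213 - 38)² = (-251)² = 63001)
W - w = 63001 - 1*7694973841/115600 = 63001 - 7694973841/115600 = -412058241/115600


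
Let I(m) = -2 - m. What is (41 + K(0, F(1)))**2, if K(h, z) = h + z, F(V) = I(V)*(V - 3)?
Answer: 2209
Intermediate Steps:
F(V) = (-3 + V)*(-2 - V) (F(V) = (-2 - V)*(V - 3) = (-2 - V)*(-3 + V) = (-3 + V)*(-2 - V))
(41 + K(0, F(1)))**2 = (41 + (0 + (6 + 1 - 1*1**2)))**2 = (41 + (0 + (6 + 1 - 1*1)))**2 = (41 + (0 + (6 + 1 - 1)))**2 = (41 + (0 + 6))**2 = (41 + 6)**2 = 47**2 = 2209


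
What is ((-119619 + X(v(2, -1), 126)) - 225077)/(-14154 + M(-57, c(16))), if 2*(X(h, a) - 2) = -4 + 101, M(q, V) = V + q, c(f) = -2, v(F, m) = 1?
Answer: 689291/28426 ≈ 24.249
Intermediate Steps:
X(h, a) = 101/2 (X(h, a) = 2 + (-4 + 101)/2 = 2 + (½)*97 = 2 + 97/2 = 101/2)
((-119619 + X(v(2, -1), 126)) - 225077)/(-14154 + M(-57, c(16))) = ((-119619 + 101/2) - 225077)/(-14154 + (-2 - 57)) = (-239137/2 - 225077)/(-14154 - 59) = -689291/2/(-14213) = -689291/2*(-1/14213) = 689291/28426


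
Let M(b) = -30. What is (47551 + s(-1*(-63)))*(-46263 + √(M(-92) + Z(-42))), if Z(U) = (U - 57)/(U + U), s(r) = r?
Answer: -2202766482 + 3401*I*√5649 ≈ -2.2028e+9 + 2.5562e+5*I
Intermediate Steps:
Z(U) = (-57 + U)/(2*U) (Z(U) = (-57 + U)/((2*U)) = (-57 + U)*(1/(2*U)) = (-57 + U)/(2*U))
(47551 + s(-1*(-63)))*(-46263 + √(M(-92) + Z(-42))) = (47551 - 1*(-63))*(-46263 + √(-30 + (½)*(-57 - 42)/(-42))) = (47551 + 63)*(-46263 + √(-30 + (½)*(-1/42)*(-99))) = 47614*(-46263 + √(-30 + 33/28)) = 47614*(-46263 + √(-807/28)) = 47614*(-46263 + I*√5649/14) = -2202766482 + 3401*I*√5649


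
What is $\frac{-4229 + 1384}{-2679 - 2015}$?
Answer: $\frac{2845}{4694} \approx 0.60609$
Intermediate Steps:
$\frac{-4229 + 1384}{-2679 - 2015} = - \frac{2845}{-4694} = \left(-2845\right) \left(- \frac{1}{4694}\right) = \frac{2845}{4694}$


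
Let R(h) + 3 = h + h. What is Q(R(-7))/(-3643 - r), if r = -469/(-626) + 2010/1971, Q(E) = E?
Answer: 6991794/1499027879 ≈ 0.0046642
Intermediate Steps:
R(h) = -3 + 2*h (R(h) = -3 + (h + h) = -3 + 2*h)
r = 727553/411282 (r = -469*(-1/626) + 2010*(1/1971) = 469/626 + 670/657 = 727553/411282 ≈ 1.7690)
Q(R(-7))/(-3643 - r) = (-3 + 2*(-7))/(-3643 - 1*727553/411282) = (-3 - 14)/(-3643 - 727553/411282) = -17/(-1499027879/411282) = -17*(-411282/1499027879) = 6991794/1499027879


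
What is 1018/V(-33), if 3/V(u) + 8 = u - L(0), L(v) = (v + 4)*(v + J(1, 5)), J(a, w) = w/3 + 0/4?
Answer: -145574/9 ≈ -16175.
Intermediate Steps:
J(a, w) = w/3 (J(a, w) = w*(⅓) + 0*(¼) = w/3 + 0 = w/3)
L(v) = (4 + v)*(5/3 + v) (L(v) = (v + 4)*(v + (⅓)*5) = (4 + v)*(v + 5/3) = (4 + v)*(5/3 + v))
V(u) = 3/(-44/3 + u) (V(u) = 3/(-8 + (u - (20/3 + 0² + (17/3)*0))) = 3/(-8 + (u - (20/3 + 0 + 0))) = 3/(-8 + (u - 1*20/3)) = 3/(-8 + (u - 20/3)) = 3/(-8 + (-20/3 + u)) = 3/(-44/3 + u))
1018/V(-33) = 1018/((9/(-44 + 3*(-33)))) = 1018/((9/(-44 - 99))) = 1018/((9/(-143))) = 1018/((9*(-1/143))) = 1018/(-9/143) = 1018*(-143/9) = -145574/9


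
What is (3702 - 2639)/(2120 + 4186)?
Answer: 1063/6306 ≈ 0.16857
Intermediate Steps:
(3702 - 2639)/(2120 + 4186) = 1063/6306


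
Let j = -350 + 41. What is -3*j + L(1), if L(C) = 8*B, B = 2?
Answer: 943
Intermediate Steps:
j = -309
L(C) = 16 (L(C) = 8*2 = 16)
-3*j + L(1) = -3*(-309) + 16 = 927 + 16 = 943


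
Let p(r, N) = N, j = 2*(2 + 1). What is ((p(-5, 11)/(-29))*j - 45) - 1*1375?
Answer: -41246/29 ≈ -1422.3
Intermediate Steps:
j = 6 (j = 2*3 = 6)
((p(-5, 11)/(-29))*j - 45) - 1*1375 = ((11/(-29))*6 - 45) - 1*1375 = ((11*(-1/29))*6 - 45) - 1375 = (-11/29*6 - 45) - 1375 = (-66/29 - 45) - 1375 = -1371/29 - 1375 = -41246/29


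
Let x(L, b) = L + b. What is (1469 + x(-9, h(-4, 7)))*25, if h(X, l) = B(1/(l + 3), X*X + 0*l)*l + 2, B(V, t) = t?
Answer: 39350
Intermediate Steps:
h(X, l) = 2 + l*X² (h(X, l) = (X*X + 0*l)*l + 2 = (X² + 0)*l + 2 = X²*l + 2 = l*X² + 2 = 2 + l*X²)
(1469 + x(-9, h(-4, 7)))*25 = (1469 + (-9 + (2 + 7*(-4)²)))*25 = (1469 + (-9 + (2 + 7*16)))*25 = (1469 + (-9 + (2 + 112)))*25 = (1469 + (-9 + 114))*25 = (1469 + 105)*25 = 1574*25 = 39350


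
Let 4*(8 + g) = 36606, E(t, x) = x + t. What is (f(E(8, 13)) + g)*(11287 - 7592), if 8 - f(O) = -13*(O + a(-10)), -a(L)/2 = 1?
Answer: 69454915/2 ≈ 3.4727e+7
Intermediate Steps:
E(t, x) = t + x
a(L) = -2 (a(L) = -2*1 = -2)
g = 18287/2 (g = -8 + (1/4)*36606 = -8 + 18303/2 = 18287/2 ≈ 9143.5)
f(O) = -18 + 13*O (f(O) = 8 - (-13)*(O - 2) = 8 - (-13)*(-2 + O) = 8 - (26 - 13*O) = 8 + (-26 + 13*O) = -18 + 13*O)
(f(E(8, 13)) + g)*(11287 - 7592) = ((-18 + 13*(8 + 13)) + 18287/2)*(11287 - 7592) = ((-18 + 13*21) + 18287/2)*3695 = ((-18 + 273) + 18287/2)*3695 = (255 + 18287/2)*3695 = (18797/2)*3695 = 69454915/2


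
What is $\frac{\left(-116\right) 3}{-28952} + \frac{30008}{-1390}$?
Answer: $- \frac{108538487}{5030410} \approx -21.576$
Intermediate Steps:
$\frac{\left(-116\right) 3}{-28952} + \frac{30008}{-1390} = \left(-348\right) \left(- \frac{1}{28952}\right) + 30008 \left(- \frac{1}{1390}\right) = \frac{87}{7238} - \frac{15004}{695} = - \frac{108538487}{5030410}$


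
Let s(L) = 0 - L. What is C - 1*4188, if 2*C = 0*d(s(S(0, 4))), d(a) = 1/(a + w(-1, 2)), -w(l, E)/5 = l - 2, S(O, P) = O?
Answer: -4188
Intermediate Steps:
s(L) = -L
w(l, E) = 10 - 5*l (w(l, E) = -5*(l - 2) = -5*(-2 + l) = 10 - 5*l)
d(a) = 1/(15 + a) (d(a) = 1/(a + (10 - 5*(-1))) = 1/(a + (10 + 5)) = 1/(a + 15) = 1/(15 + a))
C = 0 (C = (0/(15 - 1*0))/2 = (0/(15 + 0))/2 = (0/15)/2 = (0*(1/15))/2 = (1/2)*0 = 0)
C - 1*4188 = 0 - 1*4188 = 0 - 4188 = -4188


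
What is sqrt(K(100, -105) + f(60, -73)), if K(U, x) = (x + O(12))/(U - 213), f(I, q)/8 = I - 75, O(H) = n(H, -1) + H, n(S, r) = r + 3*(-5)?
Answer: I*sqrt(1519963)/113 ≈ 10.91*I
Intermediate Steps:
n(S, r) = -15 + r (n(S, r) = r - 15 = -15 + r)
O(H) = -16 + H (O(H) = (-15 - 1) + H = -16 + H)
f(I, q) = -600 + 8*I (f(I, q) = 8*(I - 75) = 8*(-75 + I) = -600 + 8*I)
K(U, x) = (-4 + x)/(-213 + U) (K(U, x) = (x + (-16 + 12))/(U - 213) = (x - 4)/(-213 + U) = (-4 + x)/(-213 + U))
sqrt(K(100, -105) + f(60, -73)) = sqrt((-4 - 105)/(-213 + 100) + (-600 + 8*60)) = sqrt(-109/(-113) + (-600 + 480)) = sqrt(-1/113*(-109) - 120) = sqrt(109/113 - 120) = sqrt(-13451/113) = I*sqrt(1519963)/113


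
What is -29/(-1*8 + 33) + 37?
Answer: 896/25 ≈ 35.840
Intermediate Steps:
-29/(-1*8 + 33) + 37 = -29/(-8 + 33) + 37 = -29/25 + 37 = 896/25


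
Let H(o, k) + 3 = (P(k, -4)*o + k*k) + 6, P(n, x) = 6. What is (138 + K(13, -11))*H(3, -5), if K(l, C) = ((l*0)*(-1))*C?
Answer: 6348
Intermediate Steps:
H(o, k) = 3 + k² + 6*o (H(o, k) = -3 + ((6*o + k*k) + 6) = -3 + ((6*o + k²) + 6) = -3 + ((k² + 6*o) + 6) = -3 + (6 + k² + 6*o) = 3 + k² + 6*o)
K(l, C) = 0 (K(l, C) = (0*(-1))*C = 0*C = 0)
(138 + K(13, -11))*H(3, -5) = (138 + 0)*(3 + (-5)² + 6*3) = 138*(3 + 25 + 18) = 138*46 = 6348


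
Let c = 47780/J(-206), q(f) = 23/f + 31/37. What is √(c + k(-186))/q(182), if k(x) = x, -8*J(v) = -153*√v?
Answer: 6734*√(-5132485674 - 334651120*I*√206)/34107729 ≈ 6.0804 - 15.396*I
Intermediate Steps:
q(f) = 31/37 + 23/f (q(f) = 23/f + 31*(1/37) = 23/f + 31/37 = 31/37 + 23/f)
J(v) = 153*√v/8 (J(v) = -(-153)*√v/8 = 153*√v/8)
c = -191120*I*√206/15759 (c = 47780/((153*√(-206)/8)) = 47780/((153*(I*√206)/8)) = 47780/((153*I*√206/8)) = 47780*(-4*I*√206/15759) = -191120*I*√206/15759 ≈ -174.06*I)
√(c + k(-186))/q(182) = √(-191120*I*√206/15759 - 186)/(31/37 + 23/182) = √(-186 - 191120*I*√206/15759)/(31/37 + 23*(1/182)) = √(-186 - 191120*I*√206/15759)/(31/37 + 23/182) = √(-186 - 191120*I*√206/15759)/(6493/6734) = √(-186 - 191120*I*√206/15759)*(6734/6493) = 6734*√(-186 - 191120*I*√206/15759)/6493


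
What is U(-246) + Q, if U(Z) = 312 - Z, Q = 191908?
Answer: 192466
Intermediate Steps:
U(-246) + Q = (312 - 1*(-246)) + 191908 = (312 + 246) + 191908 = 558 + 191908 = 192466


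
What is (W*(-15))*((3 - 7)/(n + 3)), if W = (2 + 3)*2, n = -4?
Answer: -600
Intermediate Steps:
W = 10 (W = 5*2 = 10)
(W*(-15))*((3 - 7)/(n + 3)) = (10*(-15))*((3 - 7)/(-4 + 3)) = -(-600)/(-1) = -(-600)*(-1) = -150*4 = -600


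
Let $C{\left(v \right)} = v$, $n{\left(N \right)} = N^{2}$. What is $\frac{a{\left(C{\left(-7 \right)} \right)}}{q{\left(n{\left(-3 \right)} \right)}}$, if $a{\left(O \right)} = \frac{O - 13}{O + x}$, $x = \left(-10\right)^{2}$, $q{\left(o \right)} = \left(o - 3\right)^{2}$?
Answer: $- \frac{5}{837} \approx -0.0059737$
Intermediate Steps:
$q{\left(o \right)} = \left(-3 + o\right)^{2}$
$x = 100$
$a{\left(O \right)} = \frac{-13 + O}{100 + O}$ ($a{\left(O \right)} = \frac{O - 13}{O + 100} = \frac{-13 + O}{100 + O}$)
$\frac{a{\left(C{\left(-7 \right)} \right)}}{q{\left(n{\left(-3 \right)} \right)}} = \frac{\frac{1}{100 - 7} \left(-13 - 7\right)}{\left(-3 + \left(-3\right)^{2}\right)^{2}} = \frac{\frac{1}{93} \left(-20\right)}{\left(-3 + 9\right)^{2}} = \frac{\frac{1}{93} \left(-20\right)}{6^{2}} = - \frac{20}{93 \cdot 36} = \left(- \frac{20}{93}\right) \frac{1}{36} = - \frac{5}{837}$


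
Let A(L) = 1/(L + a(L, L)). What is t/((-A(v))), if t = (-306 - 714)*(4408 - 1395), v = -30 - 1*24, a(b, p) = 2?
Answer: -159809520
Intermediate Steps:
v = -54 (v = -30 - 24 = -54)
A(L) = 1/(2 + L) (A(L) = 1/(L + 2) = 1/(2 + L))
t = -3073260 (t = -1020*3013 = -3073260)
t/((-A(v))) = -3073260/((-1/(2 - 54))) = -3073260/((-1/(-52))) = -3073260/((-1*(-1/52))) = -3073260/1/52 = -3073260*52 = -159809520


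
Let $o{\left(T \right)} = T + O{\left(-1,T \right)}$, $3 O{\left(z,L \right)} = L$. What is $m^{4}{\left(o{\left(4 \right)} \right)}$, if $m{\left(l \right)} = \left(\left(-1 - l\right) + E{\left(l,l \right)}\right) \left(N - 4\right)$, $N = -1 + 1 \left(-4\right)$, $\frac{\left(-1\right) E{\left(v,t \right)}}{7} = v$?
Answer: $23854493601$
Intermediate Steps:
$O{\left(z,L \right)} = \frac{L}{3}$
$E{\left(v,t \right)} = - 7 v$
$o{\left(T \right)} = \frac{4 T}{3}$ ($o{\left(T \right)} = T + \frac{T}{3} = \frac{4 T}{3}$)
$N = -5$ ($N = -1 - 4 = -5$)
$m{\left(l \right)} = 9 + 72 l$ ($m{\left(l \right)} = \left(\left(-1 - l\right) - 7 l\right) \left(-5 - 4\right) = \left(-1 - 8 l\right) \left(-9\right) = 9 + 72 l$)
$m^{4}{\left(o{\left(4 \right)} \right)} = \left(9 + 72 \cdot \frac{4}{3} \cdot 4\right)^{4} = \left(9 + 72 \cdot \frac{16}{3}\right)^{4} = \left(9 + 384\right)^{4} = 393^{4} = 23854493601$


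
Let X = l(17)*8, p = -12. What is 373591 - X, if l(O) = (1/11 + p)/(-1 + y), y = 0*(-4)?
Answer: 4108453/11 ≈ 3.7350e+5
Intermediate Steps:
y = 0
l(O) = 131/11 (l(O) = (1/11 - 12)/(-1 + 0) = (1/11 - 12)/(-1) = -131/11*(-1) = 131/11)
X = 1048/11 (X = (131/11)*8 = 1048/11 ≈ 95.273)
373591 - X = 373591 - 1*1048/11 = 373591 - 1048/11 = 4108453/11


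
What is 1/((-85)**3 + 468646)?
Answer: -1/145479 ≈ -6.8738e-6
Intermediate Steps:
1/((-85)**3 + 468646) = 1/(-614125 + 468646) = 1/(-145479) = -1/145479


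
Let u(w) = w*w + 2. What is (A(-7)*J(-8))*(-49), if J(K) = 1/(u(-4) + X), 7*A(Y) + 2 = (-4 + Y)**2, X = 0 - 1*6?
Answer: -833/12 ≈ -69.417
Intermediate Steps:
X = -6 (X = 0 - 6 = -6)
u(w) = 2 + w**2 (u(w) = w**2 + 2 = 2 + w**2)
A(Y) = -2/7 + (-4 + Y)**2/7
J(K) = 1/12 (J(K) = 1/((2 + (-4)**2) - 6) = 1/((2 + 16) - 6) = 1/(18 - 6) = 1/12)
(A(-7)*J(-8))*(-49) = ((-2/7 + (-4 - 7)**2/7)*(1/12))*(-49) = ((-2/7 + (1/7)*(-11)**2)*(1/12))*(-49) = ((-2/7 + (1/7)*121)*(1/12))*(-49) = ((-2/7 + 121/7)*(1/12))*(-49) = (17*(1/12))*(-49) = (17/12)*(-49) = -833/12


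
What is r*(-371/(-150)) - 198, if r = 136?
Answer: 10378/75 ≈ 138.37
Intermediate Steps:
r*(-371/(-150)) - 198 = 136*(-371/(-150)) - 198 = 136*(-371*(-1/150)) - 198 = 136*(371/150) - 198 = 25228/75 - 198 = 10378/75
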